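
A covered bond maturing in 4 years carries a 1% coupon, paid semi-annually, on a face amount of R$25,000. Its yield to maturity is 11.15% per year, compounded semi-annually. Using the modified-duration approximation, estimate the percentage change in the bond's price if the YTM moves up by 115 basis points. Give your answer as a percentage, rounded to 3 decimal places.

-4.261%

Periodic yield y = 0.05575. Modified duration first:
  t   CF        PV=CF/(1+0.05575)^t    t·PV
  1       125.00       118.3992       118.3992
  2       125.00       112.1470       224.2941
  3       125.00       106.2250       318.6750
  4       125.00       100.6157       402.4627
  5       125.00        95.3026       476.5128
  6       125.00        90.2700       541.6200
  7       125.00        85.5032       598.5224
  8    25,125.00    16,278.6112   130,228.8893
  Σ                 16,987.0739   132,909.3756
P = 16,987.0739; D_Mac = 7.82415 half-year periods = 3.91207 yrs; D_mod = 3.91207/(1+0.05575) = 3.70549 yrs.
ΔP/P ≈ -D_mod · Δy = -3.70549 × (+0.0115) = -0.042613 = -4.2613%.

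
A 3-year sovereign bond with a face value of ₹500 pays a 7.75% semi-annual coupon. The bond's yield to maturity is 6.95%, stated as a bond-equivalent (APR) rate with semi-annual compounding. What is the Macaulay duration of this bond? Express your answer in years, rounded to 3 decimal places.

Periodic yield y = 0.03475. Discount each cash flow and weight by its period:
  t   CF        PV=CF/(1+0.03475)^t    t·PV
  1       19.375        18.7243        18.7243
  2       19.375        18.0955        36.1910
  3       19.375        17.4878        52.4634
  4       19.375        16.9005        67.6021
  5       19.375        16.3329        81.6647
  6      519.375       423.1248     2,538.7485
  Σ                    510.6659     2,795.3941
Price P = Σ PV = 510.6659.
Macaulay duration = Σ(t·PV) / P = 2,795.3941 / 510.6659 = 5.47402 half-year periods.
In years: 5.47402 / 2 = 2.73701 years.

2.737 years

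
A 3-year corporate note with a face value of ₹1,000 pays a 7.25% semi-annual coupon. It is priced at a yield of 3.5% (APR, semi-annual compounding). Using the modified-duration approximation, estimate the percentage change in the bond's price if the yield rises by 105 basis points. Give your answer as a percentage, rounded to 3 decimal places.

Periodic yield y = 0.0175. Modified duration first:
  t   CF        PV=CF/(1+0.0175)^t    t·PV
  1        36.25        35.6265        35.6265
  2        36.25        35.0138        70.0276
  3        36.25        34.4116       103.2348
  4        36.25        33.8197       135.2790
  5        36.25        33.2381       166.1904
  6     1,036.25       933.8090     5,602.8538
  Σ                  1,105.9187     6,113.2120
P = 1,105.9187; D_Mac = 5.52772 half-year periods = 2.76386 yrs; D_mod = 2.76386/(1+0.0175) = 2.71633 yrs.
ΔP/P ≈ -D_mod · Δy = -2.71633 × (+0.0105) = -0.028521 = -2.8521%.

-2.852%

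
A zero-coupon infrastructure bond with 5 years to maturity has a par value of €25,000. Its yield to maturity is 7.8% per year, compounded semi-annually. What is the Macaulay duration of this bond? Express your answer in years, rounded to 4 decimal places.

5.0000 years

A zero-coupon bond has a single cash flow at maturity, so its Macaulay duration equals its maturity: 5 years.
(Equivalently: 10 semi-annual periods ÷ 2 = 5 years.)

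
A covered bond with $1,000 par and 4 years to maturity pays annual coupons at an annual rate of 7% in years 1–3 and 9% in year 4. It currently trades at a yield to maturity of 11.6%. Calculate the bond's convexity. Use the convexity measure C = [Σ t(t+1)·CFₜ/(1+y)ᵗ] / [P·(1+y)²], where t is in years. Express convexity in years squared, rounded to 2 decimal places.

13.92

With y = 0.116:
  t   CF        PV=CF/(1+0.116)^t    t·PV        t(t+1)·PV
  1        70.00        62.7240        62.7240         125.4480
  2        70.00        56.2043       112.4086         337.2259
  3        70.00        50.3623       151.0869         604.3475
  4     1,090.00       702.6996     2,810.7985      14,053.9924
  Σ                    871.9902     3,137.0180      15,121.0138
P = 871.9902.
Convexity = Σ t(t+1)·PV / [P·(1+y)²] = 15,121.0138 / (871.9902 × 1.245456) = 13.92326.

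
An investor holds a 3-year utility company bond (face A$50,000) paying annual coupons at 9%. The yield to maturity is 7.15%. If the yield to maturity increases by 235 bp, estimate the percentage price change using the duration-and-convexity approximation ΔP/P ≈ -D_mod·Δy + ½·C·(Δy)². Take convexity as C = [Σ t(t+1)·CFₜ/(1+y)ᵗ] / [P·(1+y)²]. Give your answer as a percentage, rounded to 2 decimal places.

-5.81%

With y = 0.0715:
  t   CF        PV=CF/(1+0.0715)^t    t·PV        t(t+1)·PV
  1     4,500.00     4,199.7200     4,199.7200       8,399.4400
  2     4,500.00     3,919.4774     7,838.9548      23,516.8643
  3    54,500.00    44,301.6576   132,904.9728     531,619.8912
  Σ                 52,420.8550   144,943.6476     563,536.1955
P = 52,420.8550; D_Mac = 2.76500 yrs; D_mod = 2.58049 yrs; C = 9.36340.
Duration effect: -2.58049 × (+0.0235) = -0.060642
Convexity effect: 0.5 × 9.36340 × (0.0235)² = +0.0025855
ΔP/P ≈ -0.060642 + 0.0025855 = -0.058056 = -5.8056%.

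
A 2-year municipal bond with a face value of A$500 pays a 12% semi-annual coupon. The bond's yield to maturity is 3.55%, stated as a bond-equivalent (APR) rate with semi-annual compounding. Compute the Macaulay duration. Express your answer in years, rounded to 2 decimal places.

1.85 years

Periodic yield y = 0.01775. Discount each cash flow and weight by its period:
  t   CF        PV=CF/(1+0.01775)^t    t·PV
  1        30.00        29.4768        29.4768
  2        30.00        28.9627        57.9254
  3        30.00        28.4576        85.3727
  4       530.00       493.9823     1,975.9294
  Σ                    580.8794     2,148.7043
Price P = Σ PV = 580.8794.
Macaulay duration = Σ(t·PV) / P = 2,148.7043 / 580.8794 = 3.69905 half-year periods.
In years: 3.69905 / 2 = 1.84953 years.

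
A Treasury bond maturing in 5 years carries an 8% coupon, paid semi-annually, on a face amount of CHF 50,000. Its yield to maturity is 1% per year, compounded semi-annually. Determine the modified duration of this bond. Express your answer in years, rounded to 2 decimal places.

4.32 years

Periodic yield y = 0.005. First find Macaulay duration:
  t   CF        PV=CF/(1+0.005)^t    t·PV
  1     2,000.00     1,990.0498     1,990.0498
  2     2,000.00     1,980.1490     3,960.2980
  3     2,000.00     1,970.2975     5,910.8926
  4     2,000.00     1,960.4950     7,841.9802
  5     2,000.00     1,950.7413     9,753.7067
  6     2,000.00     1,941.0362    11,646.2169
  7     2,000.00     1,931.3793    13,519.6548
  8     2,000.00     1,921.7704    15,374.1633
  9     2,000.00     1,912.2094    17,209.8842
  10   52,000.00    49,470.0929   494,700.9292
  Σ                 67,028.2208   581,907.7756
P = 67,028.2208; Macaulay duration = 581,907.7756 / 67,028.2208 = 8.68153 half-year periods = 4.34077 years.
Modified duration = D_Mac / (1 + y) = 4.34077 / 1.005 = 4.31917 years.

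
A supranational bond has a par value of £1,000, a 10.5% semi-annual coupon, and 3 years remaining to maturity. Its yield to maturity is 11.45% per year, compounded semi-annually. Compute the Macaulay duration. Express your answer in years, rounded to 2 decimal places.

2.65 years

Periodic yield y = 0.05725. Discount each cash flow and weight by its period:
  t   CF        PV=CF/(1+0.05725)^t    t·PV
  1        52.50        49.6571        49.6571
  2        52.50        46.9682        93.9364
  3        52.50        44.4249       133.2746
  4        52.50        42.0193       168.0771
  5        52.50        39.7439       198.7197
  6     1,052.50       753.6261     4,521.7567
  Σ                    976.4395     5,165.4216
Price P = Σ PV = 976.4395.
Macaulay duration = Σ(t·PV) / P = 5,165.4216 / 976.4395 = 5.29006 half-year periods.
In years: 5.29006 / 2 = 2.64503 years.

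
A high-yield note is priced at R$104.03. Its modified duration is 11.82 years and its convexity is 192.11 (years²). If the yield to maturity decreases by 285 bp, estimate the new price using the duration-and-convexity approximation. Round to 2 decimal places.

R$147.19

Duration effect: -D_mod·Δy = -11.82 × (-0.0285) = +0.336870
Convexity effect: ½·C·(Δy)² = 0.5 × 192.11 × (-0.0285)² = +0.07802067375
ΔP/P ≈ +0.336870 + 0.07802067375 = +0.41489067375
New price ≈ 104.03 × (1 + 0.41489067375) = 147.1910767902125.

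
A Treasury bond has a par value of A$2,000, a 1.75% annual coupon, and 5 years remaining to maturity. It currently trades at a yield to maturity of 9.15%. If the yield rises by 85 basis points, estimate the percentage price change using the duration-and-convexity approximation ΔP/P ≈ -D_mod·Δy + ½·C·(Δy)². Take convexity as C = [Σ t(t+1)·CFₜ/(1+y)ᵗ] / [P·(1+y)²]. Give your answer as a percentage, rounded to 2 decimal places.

-3.65%

With y = 0.0915:
  t   CF        PV=CF/(1+0.0915)^t    t·PV        t(t+1)·PV
  1        35.00        32.0660        32.0660          64.1319
  2        35.00        29.3779        58.7558         176.2673
  3        35.00        26.9152        80.7455         322.9818
  4        35.00        24.6589        98.6355         493.1773
  5     2,035.00     1,313.5473     6,567.7365      39,406.4188
  Σ                  1,426.5652     6,837.9391      40,462.9771
P = 1,426.5652; D_Mac = 4.79329 yrs; D_mod = 4.39147 yrs; C = 23.80777.
Duration effect: -4.39147 × (+0.0085) = -0.037327
Convexity effect: 0.5 × 23.80777 × (0.0085)² = +0.0008601
ΔP/P ≈ -0.037327 + 0.0008601 = -0.036467 = -3.6467%.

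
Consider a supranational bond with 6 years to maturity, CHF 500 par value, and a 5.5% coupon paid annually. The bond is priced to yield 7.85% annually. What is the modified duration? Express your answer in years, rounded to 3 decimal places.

4.840 years

Periodic yield y = 0.0785. First find Macaulay duration:
  t   CF        PV=CF/(1+0.0785)^t    t·PV
  1        27.50        25.4984        25.4984
  2        27.50        23.6424        47.2849
  3        27.50        21.9216        65.7648
  4        27.50        20.3260        81.3040
  5        27.50        18.8466        94.2328
  6       527.50       335.1981     2,011.1887
  Σ                    445.4331     2,325.2736
P = 445.4331; Macaulay duration = 2,325.2736 / 445.4331 = 5.22025 years.
Modified duration = D_Mac / (1 + y) = 5.22025 / 1.0785 = 4.84029 years.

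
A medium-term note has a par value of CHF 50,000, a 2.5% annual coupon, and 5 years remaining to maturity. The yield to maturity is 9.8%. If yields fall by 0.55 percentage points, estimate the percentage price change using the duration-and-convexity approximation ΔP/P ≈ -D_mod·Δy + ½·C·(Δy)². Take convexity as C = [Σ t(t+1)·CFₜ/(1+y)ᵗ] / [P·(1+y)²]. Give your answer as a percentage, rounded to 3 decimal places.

With y = 0.098:
  t   CF        PV=CF/(1+0.098)^t    t·PV        t(t+1)·PV
  1     1,250.00     1,138.4335     1,138.4335       2,276.8670
  2     1,250.00     1,036.8247     2,073.6494       6,220.9482
  3     1,250.00       944.2848     2,832.8544      11,331.4174
  4     1,250.00       860.0044     3,440.0174      17,200.0872
  5    51,250.00    32,113.0954   160,565.4769     963,392.8613
  Σ                 36,092.6427   170,050.4316   1,000,422.1811
P = 36,092.6427; D_Mac = 4.71150 yrs; D_mod = 4.29098 yrs; C = 22.99111.
Duration effect: -4.29098 × (-0.0055) = +0.023600
Convexity effect: 0.5 × 22.99111 × (-0.0055)² = +0.0003477
ΔP/P ≈ +0.023600 + 0.0003477 = +0.023948 = +2.3948%.

+2.395%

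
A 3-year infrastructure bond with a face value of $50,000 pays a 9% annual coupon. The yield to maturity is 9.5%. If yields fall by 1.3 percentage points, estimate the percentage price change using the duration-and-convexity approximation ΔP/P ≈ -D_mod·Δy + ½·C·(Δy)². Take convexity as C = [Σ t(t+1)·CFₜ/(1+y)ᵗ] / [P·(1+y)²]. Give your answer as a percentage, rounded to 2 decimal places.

With y = 0.095:
  t   CF        PV=CF/(1+0.095)^t    t·PV        t(t+1)·PV
  1     4,500.00     4,109.5890     4,109.5890       8,219.1781
  2     4,500.00     3,753.0494     7,506.0987      22,518.2961
  3    54,500.00    41,510.1349   124,530.4047     498,121.6188
  Σ                 49,372.7733   136,146.0924     528,859.0930
P = 49,372.7733; D_Mac = 2.75751 yrs; D_mod = 2.51828 yrs; C = 8.93355.
Duration effect: -2.51828 × (-0.013) = +0.032738
Convexity effect: 0.5 × 8.93355 × (-0.013)² = +0.0007549
ΔP/P ≈ +0.032738 + 0.0007549 = +0.033492 = +3.3492%.

+3.35%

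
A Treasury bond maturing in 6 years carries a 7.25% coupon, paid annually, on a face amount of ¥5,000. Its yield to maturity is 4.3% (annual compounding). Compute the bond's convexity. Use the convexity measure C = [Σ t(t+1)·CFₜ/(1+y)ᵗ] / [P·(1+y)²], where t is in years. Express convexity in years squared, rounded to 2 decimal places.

31.31

With y = 0.043:
  t   CF        PV=CF/(1+0.043)^t    t·PV        t(t+1)·PV
  1       362.50       347.5551       347.5551         695.1103
  2       362.50       333.2264       666.4528       1,999.3584
  3       362.50       319.4884       958.4652       3,833.8607
  4       362.50       306.3168     1,225.2671       6,126.3354
  5       362.50       293.6882     1,468.4409       8,810.6454
  6     5,362.50     4,165.4455    24,992.6729     174,948.7102
  Σ                  5,765.7204    29,658.8540     196,414.0204
P = 5,765.7204.
Convexity = Σ t(t+1)·PV / [P·(1+y)²] = 196,414.0204 / (5,765.7204 × 1.087849) = 31.31485.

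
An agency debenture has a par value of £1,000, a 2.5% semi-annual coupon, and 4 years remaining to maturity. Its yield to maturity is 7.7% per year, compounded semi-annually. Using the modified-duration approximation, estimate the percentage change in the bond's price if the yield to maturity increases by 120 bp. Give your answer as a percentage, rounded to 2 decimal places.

-4.40%

Periodic yield y = 0.0385. Modified duration first:
  t   CF        PV=CF/(1+0.0385)^t    t·PV
  1        12.50        12.0366        12.0366
  2        12.50        11.5904        23.1807
  3        12.50        11.1607        33.4820
  4        12.50        10.7469        42.9877
  5        12.50        10.3485        51.7425
  6        12.50         9.9649        59.7891
  7        12.50         9.5954        67.1680
  8     1,012.50       748.4159     5,987.3275
  Σ                    823.8593     6,277.7142
P = 823.8593; D_Mac = 7.61989 half-year periods = 3.80994 yrs; D_mod = 3.80994/(1+0.0385) = 3.66870 yrs.
ΔP/P ≈ -D_mod · Δy = -3.66870 × (+0.012) = -0.044024 = -4.4024%.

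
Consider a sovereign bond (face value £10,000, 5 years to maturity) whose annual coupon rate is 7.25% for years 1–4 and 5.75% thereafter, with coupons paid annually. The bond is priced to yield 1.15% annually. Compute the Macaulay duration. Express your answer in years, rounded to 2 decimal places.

4.45 years

Periodic yield y = 0.0115. Discount each cash flow and weight by its year:
  t   CF        PV=CF/(1+0.0115)^t    t·PV
  1       725.00       716.7573       716.7573
  2       725.00       708.6083     1,417.2166
  3       725.00       700.5519     2,101.6558
  4       725.00       692.5872     2,770.3488
  5    10,575.00     9,987.3654    49,936.8271
  Σ                 12,805.8702    56,942.8056
Price P = Σ PV = 12,805.8702.
Macaulay duration = Σ(t·PV) / P = 56,942.8056 / 12,805.8702 = 4.44662 years.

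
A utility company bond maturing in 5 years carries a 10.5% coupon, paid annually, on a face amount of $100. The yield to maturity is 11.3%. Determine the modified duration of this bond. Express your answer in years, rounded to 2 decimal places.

3.70 years

Periodic yield y = 0.113. First find Macaulay duration:
  t   CF        PV=CF/(1+0.113)^t    t·PV
  1        10.50         9.4340         9.4340
  2        10.50         8.4762        16.9523
  3        10.50         7.6156        22.8468
  4        10.50         6.8424        27.3696
  5       110.50        64.6973       323.4867
  Σ                     97.0655       400.0894
P = 97.0655; Macaulay duration = 400.0894 / 97.0655 = 4.12185 years.
Modified duration = D_Mac / (1 + y) = 4.12185 / 1.113 = 3.70337 years.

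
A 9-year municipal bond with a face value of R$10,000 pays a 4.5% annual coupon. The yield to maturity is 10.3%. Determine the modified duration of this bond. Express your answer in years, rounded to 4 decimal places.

6.5497 years

Periodic yield y = 0.103. First find Macaulay duration:
  t   CF        PV=CF/(1+0.103)^t    t·PV
  1       450.00       407.9782       407.9782
  2       450.00       369.8805       739.7611
  3       450.00       335.3405     1,006.0214
  4       450.00       304.0258     1,216.1033
  5       450.00       275.6354     1,378.1769
  6       450.00       249.8961     1,499.3765
  7       450.00       226.5604     1,585.9225
  8       450.00       205.4038     1,643.2302
  9    10,450.00     4,324.5077    38,920.5696
  Σ                  6,699.2284    48,397.1397
P = 6,699.2284; Macaulay duration = 48,397.1397 / 6,699.2284 = 7.22429 years.
Modified duration = D_Mac / (1 + y) = 7.22429 / 1.103 = 6.54967 years.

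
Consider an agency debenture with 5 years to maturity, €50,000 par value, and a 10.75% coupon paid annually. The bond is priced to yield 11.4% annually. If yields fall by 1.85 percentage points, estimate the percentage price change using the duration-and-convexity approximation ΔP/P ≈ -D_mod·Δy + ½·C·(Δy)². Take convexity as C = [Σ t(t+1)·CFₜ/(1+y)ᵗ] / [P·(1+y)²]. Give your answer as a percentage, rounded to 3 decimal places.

With y = 0.114:
  t   CF        PV=CF/(1+0.114)^t    t·PV        t(t+1)·PV
  1     5,375.00     4,824.9551     4,824.9551       9,649.9102
  2     5,375.00     4,331.1985     8,662.3970      25,987.1909
  3     5,375.00     3,887.9699    11,663.9098      46,655.6390
  4     5,375.00     3,490.0987    13,960.3947      69,801.9734
  5    55,375.00    32,276.6004   161,383.0018     968,298.0110
  Σ                 48,810.8226   200,494.6584   1,120,392.7246
P = 48,810.8226; D_Mac = 4.10759 yrs; D_mod = 3.68724 yrs; C = 18.49625.
Duration effect: -3.68724 × (-0.0185) = +0.068214
Convexity effect: 0.5 × 18.49625 × (-0.0185)² = +0.0031652
ΔP/P ≈ +0.068214 + 0.0031652 = +0.071379 = +7.1379%.

+7.138%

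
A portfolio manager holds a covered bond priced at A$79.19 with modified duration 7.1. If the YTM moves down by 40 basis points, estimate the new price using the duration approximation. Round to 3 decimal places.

Duration approximation: ΔP/P ≈ -D_mod · Δy = -7.1 × (-0.004) = +0.028400.
New price ≈ 79.19 × (1 + 0.028400) = 81.438996.

A$81.439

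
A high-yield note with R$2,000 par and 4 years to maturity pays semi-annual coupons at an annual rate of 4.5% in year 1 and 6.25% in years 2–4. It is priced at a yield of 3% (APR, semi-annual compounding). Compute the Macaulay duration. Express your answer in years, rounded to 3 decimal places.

3.671 years

Periodic yield y = 0.015. Discount each cash flow and weight by its period:
  t   CF        PV=CF/(1+0.015)^t    t·PV
  1        45.00        44.3350        44.3350
  2        45.00        43.6798        87.3596
  3        62.50        59.7698       179.3094
  4        62.50        58.8865       235.5461
  5        62.50        58.0163       290.0814
  6        62.50        57.1589       342.9533
  7        62.50        56.3142       394.1992
  8     2,062.50     1,830.9042    14,647.2335
  Σ                  2,209.0646    16,221.0175
Price P = Σ PV = 2,209.0646.
Macaulay duration = Σ(t·PV) / P = 16,221.0175 / 2,209.0646 = 7.34293 half-year periods.
In years: 7.34293 / 2 = 3.67147 years.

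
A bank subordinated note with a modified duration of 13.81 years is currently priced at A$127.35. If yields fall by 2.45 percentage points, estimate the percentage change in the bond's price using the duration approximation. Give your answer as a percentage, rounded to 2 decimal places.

Duration approximation: ΔP/P ≈ -D_mod · Δy = -13.81 × (-0.0245) = +0.338345.
As a percentage: +33.8345%.

+33.83%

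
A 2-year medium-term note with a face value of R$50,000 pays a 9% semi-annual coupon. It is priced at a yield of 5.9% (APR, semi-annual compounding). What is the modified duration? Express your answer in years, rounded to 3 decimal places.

Periodic yield y = 0.0295. First find Macaulay duration:
  t   CF        PV=CF/(1+0.0295)^t    t·PV
  1     2,250.00     2,185.5270     2,185.5270
  2     2,250.00     2,122.9014     4,245.8027
  3     2,250.00     2,062.0703     6,186.2109
  4    52,250.00    46,513.7004   186,054.8015
  Σ                 52,884.1990   198,672.3421
P = 52,884.1990; Macaulay duration = 198,672.3421 / 52,884.1990 = 3.75674 half-year periods = 1.87837 years.
Modified duration = D_Mac / (1 + y) = 1.87837 / 1.0295 = 1.82455 years.

1.825 years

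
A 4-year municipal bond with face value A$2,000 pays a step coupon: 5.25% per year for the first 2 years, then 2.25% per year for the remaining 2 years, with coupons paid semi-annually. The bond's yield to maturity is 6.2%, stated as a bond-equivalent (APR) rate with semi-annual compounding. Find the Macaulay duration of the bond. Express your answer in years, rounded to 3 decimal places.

Periodic yield y = 0.031. Discount each cash flow and weight by its period:
  t   CF        PV=CF/(1+0.031)^t    t·PV
  1        52.50        50.9214        50.9214
  2        52.50        49.3903        98.7807
  3        52.50        47.9053       143.7158
  4        52.50        46.4649       185.8594
  5        22.50        19.3148        96.5738
  6        22.50        18.7340       112.4040
  7        22.50        18.1707       127.1950
  8     2,022.50     1,584.2336    12,673.8685
  Σ                  1,835.1349    13,489.3185
Price P = Σ PV = 1,835.1349.
Macaulay duration = Σ(t·PV) / P = 13,489.3185 / 1,835.1349 = 7.35059 half-year periods.
In years: 7.35059 / 2 = 3.67529 years.

3.675 years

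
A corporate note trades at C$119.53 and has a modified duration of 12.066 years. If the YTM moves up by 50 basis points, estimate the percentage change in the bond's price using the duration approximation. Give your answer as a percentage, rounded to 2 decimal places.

-6.03%

Duration approximation: ΔP/P ≈ -D_mod · Δy = -12.066 × (+0.005) = -0.060330.
As a percentage: -6.0330%.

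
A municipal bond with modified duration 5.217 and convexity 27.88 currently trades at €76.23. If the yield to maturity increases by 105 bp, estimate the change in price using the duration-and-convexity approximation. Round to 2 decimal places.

-€4.06

Duration effect: -D_mod·Δy = -5.217 × (+0.0105) = -0.0547785
Convexity effect: ½·C·(Δy)² = 0.5 × 27.88 × (0.0105)² = +0.001536885
ΔP/P ≈ -0.0547785 + 0.001536885 = -0.053241615
ΔP ≈ 76.23 × (-0.053241615) = -4.05860831145.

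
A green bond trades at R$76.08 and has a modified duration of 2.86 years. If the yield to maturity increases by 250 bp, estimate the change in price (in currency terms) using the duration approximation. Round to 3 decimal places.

Duration approximation: ΔP/P ≈ -D_mod · Δy = -2.86 × (+0.025) = -0.071500.
ΔP ≈ 76.08 × (-0.071500) = -5.43972.

-R$5.440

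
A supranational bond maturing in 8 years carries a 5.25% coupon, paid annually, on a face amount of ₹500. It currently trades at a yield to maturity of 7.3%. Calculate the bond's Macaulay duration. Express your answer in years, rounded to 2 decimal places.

Periodic yield y = 0.073. Discount each cash flow and weight by its year:
  t   CF        PV=CF/(1+0.073)^t    t·PV
  1        26.25        24.4641        24.4641
  2        26.25        22.7997        45.5995
  3        26.25        21.2486        63.7458
  4        26.25        19.8030        79.2119
  5        26.25        18.4557        92.2785
  6        26.25        17.2001       103.2006
  7        26.25        16.0299       112.2094
  8       526.25       299.4983     2,395.9862
  Σ                    439.4994     2,916.6961
Price P = Σ PV = 439.4994.
Macaulay duration = Σ(t·PV) / P = 2,916.6961 / 439.4994 = 6.63640 years.

6.64 years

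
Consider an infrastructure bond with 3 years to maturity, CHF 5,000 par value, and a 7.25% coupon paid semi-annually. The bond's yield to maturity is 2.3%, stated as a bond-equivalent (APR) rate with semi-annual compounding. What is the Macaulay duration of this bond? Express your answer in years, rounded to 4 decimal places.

Periodic yield y = 0.0115. Discount each cash flow and weight by its period:
  t   CF        PV=CF/(1+0.0115)^t    t·PV
  1       181.25       179.1893       179.1893
  2       181.25       177.1521       354.3041
  3       181.25       175.1380       525.4140
  4       181.25       173.1468       692.5872
  5       181.25       171.1782       855.8912
  6     5,181.25     4,837.7033    29,026.2195
  Σ                  5,713.5077    31,633.6054
Price P = Σ PV = 5,713.5077.
Macaulay duration = Σ(t·PV) / P = 31,633.6054 / 5,713.5077 = 5.53663 half-year periods.
In years: 5.53663 / 2 = 2.76832 years.

2.7683 years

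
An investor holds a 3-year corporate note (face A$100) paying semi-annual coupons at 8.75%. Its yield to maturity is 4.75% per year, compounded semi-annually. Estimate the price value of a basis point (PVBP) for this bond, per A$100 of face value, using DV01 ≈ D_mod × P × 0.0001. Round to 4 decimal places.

A$0.0295

Periodic yield y = 0.02375.
  t   CF        PV=CF/(1+0.02375)^t    t·PV
  1        4.375         4.2735         4.2735
  2        4.375         4.1744         8.3487
  3        4.375         4.0775        12.2326
  4        4.375         3.9829        15.9317
  5        4.375         3.8905        19.4526
  6      104.375        90.6636       543.9817
  Σ                    111.0625       604.2208
P = 111.0625; D_Mac = 5.44037 half-year periods = 2.72018 yrs; D_mod = 2.65708 yrs.
DV01 ≈ 2.65708 × 111.0625 × 0.0001 = 0.029510.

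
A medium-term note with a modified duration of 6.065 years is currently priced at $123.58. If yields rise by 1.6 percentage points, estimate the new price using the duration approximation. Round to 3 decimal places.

Duration approximation: ΔP/P ≈ -D_mod · Δy = -6.065 × (+0.016) = -0.097040.
New price ≈ 123.58 × (1 - 0.097040) = 111.5877968.

$111.588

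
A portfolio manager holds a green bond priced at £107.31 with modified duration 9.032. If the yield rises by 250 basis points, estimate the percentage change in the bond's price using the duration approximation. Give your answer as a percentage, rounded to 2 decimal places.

-22.58%

Duration approximation: ΔP/P ≈ -D_mod · Δy = -9.032 × (+0.025) = -0.225800.
As a percentage: -22.5800%.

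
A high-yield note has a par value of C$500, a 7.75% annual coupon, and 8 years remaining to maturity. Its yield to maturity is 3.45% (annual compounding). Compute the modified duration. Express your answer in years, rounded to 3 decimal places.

Periodic yield y = 0.0345. First find Macaulay duration:
  t   CF        PV=CF/(1+0.0345)^t    t·PV
  1        38.75        37.4577        37.4577
  2        38.75        36.2085        72.4170
  3        38.75        35.0010       105.0029
  4        38.75        33.8337       135.3349
  5        38.75        32.7054       163.5269
  6        38.75        31.6147       189.6881
  7        38.75        30.5603       213.9224
  8       538.75       410.7176     3,285.7409
  Σ                    648.0989     4,203.0908
P = 648.0989; Macaulay duration = 4,203.0908 / 648.0989 = 6.48526 years.
Modified duration = D_Mac / (1 + y) = 6.48526 / 1.0345 = 6.26898 years.

6.269 years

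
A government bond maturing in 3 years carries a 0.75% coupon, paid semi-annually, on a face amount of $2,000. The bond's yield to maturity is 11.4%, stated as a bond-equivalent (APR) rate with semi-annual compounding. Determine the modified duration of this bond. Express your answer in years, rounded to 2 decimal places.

Periodic yield y = 0.057. First find Macaulay duration:
  t   CF        PV=CF/(1+0.057)^t    t·PV
  1         7.50         7.0956         7.0956
  2         7.50         6.7129        13.4258
  3         7.50         6.3509        19.0527
  4         7.50         6.0084        24.0337
  5         7.50         5.6844        28.4221
  6     2,007.50     1,439.4800     8,636.8799
  Σ                  1,471.3322     8,728.9099
P = 1,471.3322; Macaulay duration = 8,728.9099 / 1,471.3322 = 5.93266 half-year periods = 2.96633 years.
Modified duration = D_Mac / (1 + y) = 2.96633 / 1.057 = 2.80637 years.

2.81 years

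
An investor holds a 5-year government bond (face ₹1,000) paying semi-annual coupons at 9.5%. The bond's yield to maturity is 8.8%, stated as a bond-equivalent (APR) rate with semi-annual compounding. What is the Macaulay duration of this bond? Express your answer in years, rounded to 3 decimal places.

Periodic yield y = 0.044. Discount each cash flow and weight by its period:
  t   CF        PV=CF/(1+0.044)^t    t·PV
  1        47.50        45.4981        45.4981
  2        47.50        43.5805        87.1611
  3        47.50        41.7438       125.2314
  4        47.50        39.9845       159.9380
  5        47.50        38.2993       191.4966
  6        47.50        36.6852       220.1111
  7        47.50        35.1391       245.9734
  8        47.50        33.6581       269.2648
  9        47.50        32.2396       290.1561
  10    1,047.50       681.0030     6,810.0303
  Σ                  1,027.8312     8,444.8609
Price P = Σ PV = 1,027.8312.
Macaulay duration = Σ(t·PV) / P = 8,444.8609 / 1,027.8312 = 8.21619 half-year periods.
In years: 8.21619 / 2 = 4.10810 years.

4.108 years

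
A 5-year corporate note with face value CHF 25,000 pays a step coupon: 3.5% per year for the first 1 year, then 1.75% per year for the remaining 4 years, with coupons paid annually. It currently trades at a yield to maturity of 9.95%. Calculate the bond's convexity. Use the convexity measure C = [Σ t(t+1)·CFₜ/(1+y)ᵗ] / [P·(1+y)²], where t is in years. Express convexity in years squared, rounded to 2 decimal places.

22.94

With y = 0.0995:
  t   CF        PV=CF/(1+0.0995)^t    t·PV        t(t+1)·PV
  1       875.00       795.8163       795.8163       1,591.6326
  2       437.50       361.8992       723.7983       2,171.3950
  3       437.50       329.1489       987.4466       3,949.7863
  4       437.50       299.3623     1,197.4492       5,987.2462
  5    25,437.50    15,830.6322    79,153.1609     474,918.9652
  Σ                 17,616.8588    82,857.6713     488,619.0253
P = 17,616.8588.
Convexity = Σ t(t+1)·PV / [P·(1+y)²] = 488,619.0253 / (17,616.8588 × 1.208900) = 22.94306.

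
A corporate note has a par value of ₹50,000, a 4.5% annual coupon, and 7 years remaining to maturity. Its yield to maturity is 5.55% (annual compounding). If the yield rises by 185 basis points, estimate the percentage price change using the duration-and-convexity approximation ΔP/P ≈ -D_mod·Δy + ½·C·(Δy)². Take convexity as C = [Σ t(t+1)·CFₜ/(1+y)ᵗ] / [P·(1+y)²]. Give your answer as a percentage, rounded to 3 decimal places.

With y = 0.0555:
  t   CF        PV=CF/(1+0.0555)^t    t·PV        t(t+1)·PV
  1     2,250.00     2,131.6911     2,131.6911       4,263.3823
  2     2,250.00     2,019.6032     4,039.2063      12,117.6190
  3     2,250.00     1,913.4090     5,740.2269      22,960.9076
  4     2,250.00     1,812.7986     7,251.1946      36,255.9729
  5     2,250.00     1,717.4786     8,587.3929      51,524.3575
  6     2,250.00     1,627.1706     9,763.0237      68,341.1658
  7    52,250.00    35,799.6377   250,597.4638   2,004,779.7101
  Σ                 47,021.7888   288,110.1993   2,200,243.1151
P = 47,021.7888; D_Mac = 6.12716 yrs; D_mod = 5.80499 yrs; C = 42.00056.
Duration effect: -5.80499 × (+0.0185) = -0.107392
Convexity effect: 0.5 × 42.00056 × (0.0185)² = +0.0071873
ΔP/P ≈ -0.107392 + 0.0071873 = -0.100205 = -10.0205%.

-10.020%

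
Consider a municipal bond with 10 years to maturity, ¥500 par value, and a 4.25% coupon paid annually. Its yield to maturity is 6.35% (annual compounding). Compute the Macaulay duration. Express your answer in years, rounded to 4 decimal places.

8.1841 years

Periodic yield y = 0.0635. Discount each cash flow and weight by its year:
  t   CF        PV=CF/(1+0.0635)^t    t·PV
  1        21.25        19.9812        19.9812
  2        21.25        18.7881        37.5763
  3        21.25        17.6663        52.9990
  4        21.25        16.6115        66.4460
  5        21.25        15.6197        78.0983
  6        21.25        14.6870        88.1222
  7        21.25        13.8101        96.6706
  8        21.25        12.9855       103.8841
  9        21.25        12.2102       109.8915
  10      521.25       281.6249     2,816.2495
  Σ                    423.9846     3,469.9186
Price P = Σ PV = 423.9846.
Macaulay duration = Σ(t·PV) / P = 3,469.9186 / 423.9846 = 8.18407 years.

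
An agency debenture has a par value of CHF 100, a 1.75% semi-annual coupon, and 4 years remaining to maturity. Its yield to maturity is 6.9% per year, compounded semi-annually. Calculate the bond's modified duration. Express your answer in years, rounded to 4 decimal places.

3.7364 years

Periodic yield y = 0.0345. First find Macaulay duration:
  t   CF        PV=CF/(1+0.0345)^t    t·PV
  1        0.875         0.8458         0.8458
  2        0.875         0.8176         1.6352
  3        0.875         0.7903         2.3710
  4        0.875         0.7640         3.0559
  5        0.875         0.7385         3.6925
  6        0.875         0.7139         4.2833
  7        0.875         0.6901         4.8305
  8      100.875        76.9023       615.2188
  Σ                     82.2626       635.9331
P = 82.2626; Macaulay duration = 635.9331 / 82.2626 = 7.73053 half-year periods = 3.86526 years.
Modified duration = D_Mac / (1 + y) = 3.86526 / 1.0345 = 3.73636 years.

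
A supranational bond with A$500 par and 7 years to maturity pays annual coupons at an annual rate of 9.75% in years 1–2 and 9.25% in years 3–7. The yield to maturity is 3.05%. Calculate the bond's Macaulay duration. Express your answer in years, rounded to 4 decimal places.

Periodic yield y = 0.0305. Discount each cash flow and weight by its year:
  t   CF        PV=CF/(1+0.0305)^t    t·PV
  1        48.75        47.3071        47.3071
  2        48.75        45.9070        91.8139
  3        46.25        42.2637       126.7912
  4        46.25        41.0128       164.0513
  5        46.25        39.7990       198.9948
  6        46.25        38.6210       231.7261
  7       546.25       442.6449     3,098.5144
  Σ                    697.5556     3,959.1989
Price P = Σ PV = 697.5556.
Macaulay duration = Σ(t·PV) / P = 3,959.1989 / 697.5556 = 5.67582 years.

5.6758 years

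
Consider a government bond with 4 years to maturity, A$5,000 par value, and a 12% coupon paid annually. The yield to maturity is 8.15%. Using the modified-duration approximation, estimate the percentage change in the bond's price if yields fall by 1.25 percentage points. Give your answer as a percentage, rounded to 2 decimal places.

Periodic yield y = 0.0815. Modified duration first:
  t   CF        PV=CF/(1+0.0815)^t    t·PV
  1       600.00       554.7850       554.7850
  2       600.00       512.9774     1,025.9547
  3       600.00       474.3203     1,422.9608
  4     5,600.00     4,093.3788    16,373.5150
  Σ                  5,635.4614    19,377.2156
P = 5,635.4614; D_Mac = 3.43844 yrs; D_mod = 3.43844/(1+0.0815) = 3.17933 yrs.
ΔP/P ≈ -D_mod · Δy = -3.17933 × (-0.0125) = +0.039742 = +3.9742%.

+3.97%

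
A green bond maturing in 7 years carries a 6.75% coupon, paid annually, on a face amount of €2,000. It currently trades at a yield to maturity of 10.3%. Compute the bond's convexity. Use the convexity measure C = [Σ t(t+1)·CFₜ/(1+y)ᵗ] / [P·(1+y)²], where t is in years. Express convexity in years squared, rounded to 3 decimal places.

34.592

With y = 0.103:
  t   CF        PV=CF/(1+0.103)^t    t·PV        t(t+1)·PV
  1       135.00       122.3935       122.3935         244.7869
  2       135.00       110.9642       221.9283         665.7850
  3       135.00       100.6021       301.8064       1,207.2257
  4       135.00        91.2077       364.8310       1,824.1549
  5       135.00        82.6906       413.4531       2,480.7184
  6       135.00        74.9688       449.8129       3,148.6906
  7     2,135.00     1,074.9030     7,524.3213      60,194.5704
  Σ                  1,657.7300     9,398.5465      69,765.9319
P = 1,657.7300.
Convexity = Σ t(t+1)·PV / [P·(1+y)²] = 69,765.9319 / (1,657.7300 × 1.216609) = 34.59223.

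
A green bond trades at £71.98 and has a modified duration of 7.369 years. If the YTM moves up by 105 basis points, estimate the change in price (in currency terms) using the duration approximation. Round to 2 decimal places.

Duration approximation: ΔP/P ≈ -D_mod · Δy = -7.369 × (+0.0105) = -0.0773745.
ΔP ≈ 71.98 × (-0.0773745) = -5.56941651.

-£5.57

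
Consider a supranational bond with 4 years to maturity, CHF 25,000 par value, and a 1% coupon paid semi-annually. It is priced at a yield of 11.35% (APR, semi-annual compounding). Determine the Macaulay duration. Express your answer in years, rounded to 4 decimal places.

3.9117 years

Periodic yield y = 0.05675. Discount each cash flow and weight by its period:
  t   CF        PV=CF/(1+0.05675)^t    t·PV
  1       125.00       118.2872       118.2872
  2       125.00       111.9349       223.8698
  3       125.00       105.9237       317.7712
  4       125.00       100.2354       400.9415
  5       125.00        94.8525       474.2624
  6       125.00        89.7587       538.5521
  7       125.00        84.9384       594.5690
  8    25,125.00    16,155.7833   129,246.2661
  Σ                 16,861.7141   131,914.5193
Price P = Σ PV = 16,861.7141.
Macaulay duration = Σ(t·PV) / P = 131,914.5193 / 16,861.7141 = 7.82332 half-year periods.
In years: 7.82332 / 2 = 3.91166 years.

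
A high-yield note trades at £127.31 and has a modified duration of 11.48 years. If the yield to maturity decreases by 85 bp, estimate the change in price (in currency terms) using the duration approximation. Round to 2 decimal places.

+£12.42

Duration approximation: ΔP/P ≈ -D_mod · Δy = -11.48 × (-0.0085) = +0.097580.
ΔP ≈ 127.31 × (+0.097580) = +12.4229098.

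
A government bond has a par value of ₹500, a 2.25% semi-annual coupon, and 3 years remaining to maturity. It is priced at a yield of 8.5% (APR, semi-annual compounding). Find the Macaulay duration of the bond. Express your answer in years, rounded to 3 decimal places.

2.908 years

Periodic yield y = 0.0425. Discount each cash flow and weight by its period:
  t   CF        PV=CF/(1+0.0425)^t    t·PV
  1        5.625         5.3957         5.3957
  2        5.625         5.1757        10.3514
  3        5.625         4.9647        14.8941
  4        5.625         4.7623        19.0493
  5        5.625         4.5682        22.8408
  6      505.625       393.8875     2,363.3248
  Σ                    418.7541     2,435.8561
Price P = Σ PV = 418.7541.
Macaulay duration = Σ(t·PV) / P = 2,435.8561 / 418.7541 = 5.81691 half-year periods.
In years: 5.81691 / 2 = 2.90846 years.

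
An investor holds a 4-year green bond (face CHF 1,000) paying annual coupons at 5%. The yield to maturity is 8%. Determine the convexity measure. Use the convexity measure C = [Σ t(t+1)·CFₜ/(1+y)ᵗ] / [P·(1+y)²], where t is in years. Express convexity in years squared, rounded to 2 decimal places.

15.48

With y = 0.08:
  t   CF        PV=CF/(1+0.08)^t    t·PV        t(t+1)·PV
  1        50.00        46.2963        46.2963          92.5926
  2        50.00        42.8669        85.7339         257.2016
  3        50.00        39.6916       119.0748         476.2993
  4     1,050.00       771.7813     3,087.1254      15,435.6269
  Σ                    900.6362     3,338.2304      16,261.7205
P = 900.6362.
Convexity = Σ t(t+1)·PV / [P·(1+y)²] = 16,261.7205 / (900.6362 × 1.166400) = 15.47995.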